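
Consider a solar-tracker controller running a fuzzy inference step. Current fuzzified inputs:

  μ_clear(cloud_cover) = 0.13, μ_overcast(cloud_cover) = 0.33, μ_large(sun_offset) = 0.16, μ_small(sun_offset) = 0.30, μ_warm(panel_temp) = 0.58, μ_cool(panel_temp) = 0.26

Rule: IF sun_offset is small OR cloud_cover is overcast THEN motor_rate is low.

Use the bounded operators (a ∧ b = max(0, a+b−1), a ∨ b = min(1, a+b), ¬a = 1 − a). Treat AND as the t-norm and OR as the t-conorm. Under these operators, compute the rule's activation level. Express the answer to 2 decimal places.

0.63

firing strength: small=0.30, overcast=0.33; OR[min(1, a+b)] → w = 0.63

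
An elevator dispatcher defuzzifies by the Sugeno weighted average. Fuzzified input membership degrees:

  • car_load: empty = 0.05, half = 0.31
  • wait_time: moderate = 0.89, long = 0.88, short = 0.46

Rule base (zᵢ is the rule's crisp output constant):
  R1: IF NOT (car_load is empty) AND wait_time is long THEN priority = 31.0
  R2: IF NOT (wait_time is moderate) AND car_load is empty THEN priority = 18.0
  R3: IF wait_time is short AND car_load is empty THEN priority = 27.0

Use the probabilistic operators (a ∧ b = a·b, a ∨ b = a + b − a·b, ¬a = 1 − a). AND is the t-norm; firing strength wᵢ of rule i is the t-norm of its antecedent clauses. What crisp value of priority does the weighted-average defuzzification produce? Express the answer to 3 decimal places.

R1 (z=31.0): ¬empty=1−0.05=0.95, long=0.88; AND[a·b] → w = 0.8360
R2 (z=18.0): ¬moderate=1−0.89=0.11, empty=0.05; AND[a·b] → w = 0.0055
R3 (z=27.0): short=0.46, empty=0.05; AND[a·b] → w = 0.0230
Weighted average = (0.8360·31.0 + 0.0055·18.0 + 0.0230·27.0) / (0.8360 + 0.0055 + 0.0230)
  = 26.6360 / 0.8645 = 30.811

30.811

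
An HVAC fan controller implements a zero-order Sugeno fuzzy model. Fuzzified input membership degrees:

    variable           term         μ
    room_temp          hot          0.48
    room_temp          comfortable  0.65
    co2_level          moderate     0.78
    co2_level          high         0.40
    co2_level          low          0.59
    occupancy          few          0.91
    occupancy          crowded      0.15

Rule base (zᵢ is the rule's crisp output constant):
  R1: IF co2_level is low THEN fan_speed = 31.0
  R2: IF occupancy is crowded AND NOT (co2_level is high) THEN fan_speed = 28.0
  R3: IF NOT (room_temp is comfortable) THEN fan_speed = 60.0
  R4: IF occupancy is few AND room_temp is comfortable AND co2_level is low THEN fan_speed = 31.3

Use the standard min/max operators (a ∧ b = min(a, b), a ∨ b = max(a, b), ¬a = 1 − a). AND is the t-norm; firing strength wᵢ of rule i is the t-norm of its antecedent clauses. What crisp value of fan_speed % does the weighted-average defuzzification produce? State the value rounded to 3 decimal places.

R1 (z=31.0): low=0.59 → w = 0.59
R2 (z=28.0): crowded=0.15, ¬high=1−0.40=0.60; AND[min(a, b)] → w = 0.15
R3 (z=60.0): ¬comfortable=1−0.65=0.35 → w = 0.35
R4 (z=31.3): few=0.91, comfortable=0.65, low=0.59; AND[min(a, b)] → w = 0.59
Weighted average = (0.59·31.0 + 0.15·28.0 + 0.35·60.0 + 0.59·31.3) / (0.59 + 0.15 + 0.35 + 0.59)
  = 61.9570 / 1.6800 = 36.879

36.879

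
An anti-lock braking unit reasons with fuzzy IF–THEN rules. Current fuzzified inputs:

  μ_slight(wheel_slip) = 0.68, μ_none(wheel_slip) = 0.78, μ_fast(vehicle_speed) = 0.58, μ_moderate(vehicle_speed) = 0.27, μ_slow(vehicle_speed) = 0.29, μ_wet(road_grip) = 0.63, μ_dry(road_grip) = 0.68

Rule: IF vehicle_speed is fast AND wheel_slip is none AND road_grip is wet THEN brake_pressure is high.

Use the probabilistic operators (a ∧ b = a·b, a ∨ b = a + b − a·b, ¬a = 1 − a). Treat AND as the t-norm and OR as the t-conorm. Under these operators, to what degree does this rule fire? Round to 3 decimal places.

0.285

firing strength: fast=0.58, none=0.78, wet=0.63; AND[a·b] → w = 0.2850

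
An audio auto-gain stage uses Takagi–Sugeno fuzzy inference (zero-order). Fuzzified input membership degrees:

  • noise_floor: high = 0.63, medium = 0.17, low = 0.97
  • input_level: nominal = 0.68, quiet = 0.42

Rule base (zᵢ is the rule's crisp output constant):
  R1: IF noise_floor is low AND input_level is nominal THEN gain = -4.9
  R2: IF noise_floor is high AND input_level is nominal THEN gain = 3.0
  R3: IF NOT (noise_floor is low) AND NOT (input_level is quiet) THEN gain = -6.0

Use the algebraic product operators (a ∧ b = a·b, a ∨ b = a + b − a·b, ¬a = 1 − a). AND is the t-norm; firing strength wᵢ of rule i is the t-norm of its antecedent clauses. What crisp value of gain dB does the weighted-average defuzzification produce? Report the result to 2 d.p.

-1.86

R1 (z=-4.9): low=0.97, nominal=0.68; AND[a·b] → w = 0.6596
R2 (z=3.0): high=0.63, nominal=0.68; AND[a·b] → w = 0.4284
R3 (z=-6.0): ¬low=1−0.97=0.03, ¬quiet=1−0.42=0.58; AND[a·b] → w = 0.0174
Weighted average = (0.6596·-4.9 + 0.4284·3.0 + 0.0174·-6.0) / (0.6596 + 0.4284 + 0.0174)
  = -2.0512 / 1.1054 = -1.86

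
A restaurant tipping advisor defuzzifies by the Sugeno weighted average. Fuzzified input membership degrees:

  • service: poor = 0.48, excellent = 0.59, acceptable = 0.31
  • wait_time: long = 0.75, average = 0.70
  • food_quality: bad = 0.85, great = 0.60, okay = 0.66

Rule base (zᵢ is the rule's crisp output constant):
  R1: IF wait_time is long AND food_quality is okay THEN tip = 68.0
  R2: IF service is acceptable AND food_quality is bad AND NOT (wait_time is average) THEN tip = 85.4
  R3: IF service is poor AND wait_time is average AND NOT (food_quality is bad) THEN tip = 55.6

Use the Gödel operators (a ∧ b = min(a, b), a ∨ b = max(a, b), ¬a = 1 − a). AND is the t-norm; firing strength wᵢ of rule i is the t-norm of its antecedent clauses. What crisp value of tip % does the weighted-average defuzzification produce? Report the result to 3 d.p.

R1 (z=68.0): long=0.75, okay=0.66; AND[min(a, b)] → w = 0.66
R2 (z=85.4): acceptable=0.31, bad=0.85, ¬average=1−0.70=0.30; AND[min(a, b)] → w = 0.30
R3 (z=55.6): poor=0.48, average=0.70, ¬bad=1−0.85=0.15; AND[min(a, b)] → w = 0.15
Weighted average = (0.66·68.0 + 0.30·85.4 + 0.15·55.6) / (0.66 + 0.30 + 0.15)
  = 78.8400 / 1.1100 = 71.027

71.027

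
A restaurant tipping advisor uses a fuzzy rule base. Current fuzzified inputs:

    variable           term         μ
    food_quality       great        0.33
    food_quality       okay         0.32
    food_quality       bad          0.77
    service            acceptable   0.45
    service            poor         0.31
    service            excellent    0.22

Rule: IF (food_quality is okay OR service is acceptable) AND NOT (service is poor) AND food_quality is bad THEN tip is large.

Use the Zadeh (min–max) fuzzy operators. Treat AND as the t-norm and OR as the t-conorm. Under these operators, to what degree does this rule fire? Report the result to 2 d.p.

firing strength: (okay=0.32 OR acceptable=0.45) = 0.45; AND[min(a, b)] with ¬poor=1−0.31=0.69, bad=0.77 → w = 0.45

0.45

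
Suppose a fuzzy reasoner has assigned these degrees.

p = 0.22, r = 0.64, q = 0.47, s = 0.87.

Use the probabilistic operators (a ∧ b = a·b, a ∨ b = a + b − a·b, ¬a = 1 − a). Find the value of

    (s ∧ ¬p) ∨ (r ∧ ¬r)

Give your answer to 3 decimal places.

0.753

¬p = 1 − 0.2200 = 0.7800
s ∧ ¬p = a·b on (0.8700, 0.7800) = 0.6786
¬r = 1 − 0.6400 = 0.3600
r ∧ ¬r = a·b on (0.6400, 0.3600) = 0.2304
(s ∧ ¬p) ∨ (r ∧ ¬r) = a + b − a·b on (0.6786, 0.2304) = 0.7527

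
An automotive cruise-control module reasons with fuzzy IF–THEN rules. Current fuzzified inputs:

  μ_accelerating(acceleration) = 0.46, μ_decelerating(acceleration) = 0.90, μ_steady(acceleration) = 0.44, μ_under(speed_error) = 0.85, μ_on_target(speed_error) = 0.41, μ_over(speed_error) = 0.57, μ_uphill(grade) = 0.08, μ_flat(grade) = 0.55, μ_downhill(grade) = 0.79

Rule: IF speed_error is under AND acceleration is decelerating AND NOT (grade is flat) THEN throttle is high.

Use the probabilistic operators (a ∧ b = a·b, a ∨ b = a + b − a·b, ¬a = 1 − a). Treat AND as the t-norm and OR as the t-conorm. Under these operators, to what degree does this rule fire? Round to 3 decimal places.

firing strength: under=0.85, decelerating=0.90, ¬flat=1−0.55=0.45; AND[a·b] → w = 0.3442

0.344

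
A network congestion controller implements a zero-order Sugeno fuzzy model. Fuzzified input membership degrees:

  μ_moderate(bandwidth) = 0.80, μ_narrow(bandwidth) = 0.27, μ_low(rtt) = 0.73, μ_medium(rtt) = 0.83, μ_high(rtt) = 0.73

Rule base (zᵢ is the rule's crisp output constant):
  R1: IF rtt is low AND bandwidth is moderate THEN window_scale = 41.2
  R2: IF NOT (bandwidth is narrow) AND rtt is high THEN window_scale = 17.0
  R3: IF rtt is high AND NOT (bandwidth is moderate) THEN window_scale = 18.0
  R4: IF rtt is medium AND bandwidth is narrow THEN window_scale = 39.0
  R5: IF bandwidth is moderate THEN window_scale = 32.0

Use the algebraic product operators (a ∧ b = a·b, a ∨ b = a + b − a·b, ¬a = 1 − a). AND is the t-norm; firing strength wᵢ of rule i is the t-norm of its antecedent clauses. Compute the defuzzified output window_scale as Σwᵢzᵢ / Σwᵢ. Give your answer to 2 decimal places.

30.65

R1 (z=41.2): low=0.73, moderate=0.80; AND[a·b] → w = 0.5840
R2 (z=17.0): ¬narrow=1−0.27=0.73, high=0.73; AND[a·b] → w = 0.5329
R3 (z=18.0): high=0.73, ¬moderate=1−0.80=0.20; AND[a·b] → w = 0.1460
R4 (z=39.0): medium=0.83, narrow=0.27; AND[a·b] → w = 0.2241
R5 (z=32.0): moderate=0.80 → w = 0.8000
Weighted average = (0.5840·41.2 + 0.5329·17.0 + 0.1460·18.0 + 0.2241·39.0 + 0.8000·32.0) / (0.5840 + 0.5329 + 0.1460 + 0.2241 + 0.8000)
  = 70.0880 / 2.2870 = 30.65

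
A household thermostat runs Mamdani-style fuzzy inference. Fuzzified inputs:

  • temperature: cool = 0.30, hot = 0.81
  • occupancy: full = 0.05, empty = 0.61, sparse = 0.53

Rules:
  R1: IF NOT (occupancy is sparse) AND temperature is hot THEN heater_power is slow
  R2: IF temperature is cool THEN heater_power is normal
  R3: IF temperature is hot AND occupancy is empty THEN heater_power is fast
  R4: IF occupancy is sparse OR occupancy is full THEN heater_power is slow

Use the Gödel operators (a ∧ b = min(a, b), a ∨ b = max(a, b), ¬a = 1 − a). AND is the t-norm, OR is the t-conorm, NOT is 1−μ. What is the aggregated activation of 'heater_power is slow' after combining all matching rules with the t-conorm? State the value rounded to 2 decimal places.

0.53

R1: ¬sparse=1−0.53=0.47, hot=0.81; AND[min(a, b)] → w = 0.47
R2: cool=0.30 → w = 0.30
R3: hot=0.81, empty=0.61; AND[min(a, b)] → w = 0.61
R4: sparse=0.53, full=0.05; OR[max(a, b)] → w = 0.53
Rules with consequent 'slow': {R1, R4} → strengths 0.47, 0.53
Aggregate via t-conorm [max(a, b)]: 0.53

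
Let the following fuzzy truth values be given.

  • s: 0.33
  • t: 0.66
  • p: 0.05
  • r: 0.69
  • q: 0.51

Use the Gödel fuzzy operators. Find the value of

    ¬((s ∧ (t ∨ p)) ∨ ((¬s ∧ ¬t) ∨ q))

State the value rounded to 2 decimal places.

0.49

t ∨ p = max(a, b) on (0.66, 0.05) = 0.66
s ∧ (t ∨ p) = min(a, b) on (0.33, 0.66) = 0.33
¬s = 1 − 0.33 = 0.67
¬t = 1 − 0.66 = 0.34
¬s ∧ ¬t = min(a, b) on (0.67, 0.34) = 0.34
(¬s ∧ ¬t) ∨ q = max(a, b) on (0.34, 0.51) = 0.51
(s ∧ (t ∨ p)) ∨ ((¬s ∧ ¬t) ∨ q) = max(a, b) on (0.33, 0.51) = 0.51
¬((s ∧ (t ∨ p)) ∨ ((¬s ∧ ¬t) ∨ q)) = 1 − 0.51 = 0.49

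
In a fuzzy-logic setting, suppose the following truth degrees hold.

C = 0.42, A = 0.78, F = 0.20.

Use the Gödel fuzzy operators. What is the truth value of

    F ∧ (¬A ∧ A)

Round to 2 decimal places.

0.20

¬A = 1 − 0.78 = 0.22
¬A ∧ A = min(a, b) on (0.22, 0.78) = 0.22
F ∧ (¬A ∧ A) = min(a, b) on (0.20, 0.22) = 0.20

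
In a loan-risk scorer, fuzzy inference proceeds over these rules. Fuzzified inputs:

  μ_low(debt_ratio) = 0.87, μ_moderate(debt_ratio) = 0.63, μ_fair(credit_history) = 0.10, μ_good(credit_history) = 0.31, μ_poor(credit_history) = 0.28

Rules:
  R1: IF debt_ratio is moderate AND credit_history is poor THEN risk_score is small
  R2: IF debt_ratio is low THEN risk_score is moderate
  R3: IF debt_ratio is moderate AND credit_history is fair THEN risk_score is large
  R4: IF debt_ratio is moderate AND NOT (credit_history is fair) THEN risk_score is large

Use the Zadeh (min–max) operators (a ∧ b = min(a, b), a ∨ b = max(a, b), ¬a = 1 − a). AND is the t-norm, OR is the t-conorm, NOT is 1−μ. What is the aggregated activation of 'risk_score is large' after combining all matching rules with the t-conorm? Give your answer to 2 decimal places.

R1: moderate=0.63, poor=0.28; AND[min(a, b)] → w = 0.28
R2: low=0.87 → w = 0.87
R3: moderate=0.63, fair=0.10; AND[min(a, b)] → w = 0.10
R4: moderate=0.63, ¬fair=1−0.10=0.90; AND[min(a, b)] → w = 0.63
Rules with consequent 'large': {R3, R4} → strengths 0.10, 0.63
Aggregate via t-conorm [max(a, b)]: 0.63

0.63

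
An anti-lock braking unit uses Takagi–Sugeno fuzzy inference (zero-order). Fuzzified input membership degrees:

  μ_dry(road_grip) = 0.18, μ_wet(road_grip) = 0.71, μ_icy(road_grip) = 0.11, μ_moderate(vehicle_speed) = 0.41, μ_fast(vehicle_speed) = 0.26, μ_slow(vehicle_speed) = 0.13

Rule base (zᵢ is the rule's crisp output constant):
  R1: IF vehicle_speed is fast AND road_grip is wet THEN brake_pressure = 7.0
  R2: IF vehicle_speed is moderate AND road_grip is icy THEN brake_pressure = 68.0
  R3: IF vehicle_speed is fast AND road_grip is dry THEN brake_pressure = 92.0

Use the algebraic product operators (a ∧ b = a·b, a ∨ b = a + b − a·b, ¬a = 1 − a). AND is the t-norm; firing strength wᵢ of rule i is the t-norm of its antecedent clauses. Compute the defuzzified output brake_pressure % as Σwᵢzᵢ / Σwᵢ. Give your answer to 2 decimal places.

R1 (z=7.0): fast=0.26, wet=0.71; AND[a·b] → w = 0.1846
R2 (z=68.0): moderate=0.41, icy=0.11; AND[a·b] → w = 0.0451
R3 (z=92.0): fast=0.26, dry=0.18; AND[a·b] → w = 0.0468
Weighted average = (0.1846·7.0 + 0.0451·68.0 + 0.0468·92.0) / (0.1846 + 0.0451 + 0.0468)
  = 8.6646 / 0.2765 = 31.34

31.34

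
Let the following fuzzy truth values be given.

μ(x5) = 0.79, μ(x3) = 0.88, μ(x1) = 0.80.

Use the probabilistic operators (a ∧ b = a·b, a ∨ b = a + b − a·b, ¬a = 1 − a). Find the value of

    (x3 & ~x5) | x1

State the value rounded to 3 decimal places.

~x5 = 1 − 0.7900 = 0.2100
x3 & ~x5 = a·b on (0.8800, 0.2100) = 0.1848
(x3 & ~x5) | x1 = a + b − a·b on (0.1848, 0.8000) = 0.8370

0.837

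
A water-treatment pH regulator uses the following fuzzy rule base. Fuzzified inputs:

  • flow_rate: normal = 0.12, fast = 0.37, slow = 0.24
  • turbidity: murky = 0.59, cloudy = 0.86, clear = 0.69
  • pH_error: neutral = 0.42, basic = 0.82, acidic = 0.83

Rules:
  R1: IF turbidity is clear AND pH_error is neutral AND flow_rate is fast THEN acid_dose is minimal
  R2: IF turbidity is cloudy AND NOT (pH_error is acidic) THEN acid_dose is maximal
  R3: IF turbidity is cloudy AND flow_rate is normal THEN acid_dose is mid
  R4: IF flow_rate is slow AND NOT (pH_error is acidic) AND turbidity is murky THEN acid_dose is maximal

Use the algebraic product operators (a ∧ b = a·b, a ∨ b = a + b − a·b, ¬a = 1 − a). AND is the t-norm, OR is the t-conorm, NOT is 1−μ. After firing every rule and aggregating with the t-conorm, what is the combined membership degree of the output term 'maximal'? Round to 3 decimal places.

R1: clear=0.69, neutral=0.42, fast=0.37; AND[a·b] → w = 0.1072
R2: cloudy=0.86, ¬acidic=1−0.83=0.17; AND[a·b] → w = 0.1462
R3: cloudy=0.86, normal=0.12; AND[a·b] → w = 0.1032
R4: slow=0.24, ¬acidic=1−0.83=0.17, murky=0.59; AND[a·b] → w = 0.0241
Rules with consequent 'maximal': {R2, R4} → strengths 0.1462, 0.0241
Aggregate via t-conorm [a + b − a·b]: 0.1668

0.167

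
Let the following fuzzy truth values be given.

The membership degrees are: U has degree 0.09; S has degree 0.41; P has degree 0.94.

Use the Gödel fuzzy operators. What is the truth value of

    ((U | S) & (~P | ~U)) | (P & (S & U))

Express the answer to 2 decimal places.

0.41

U | S = max(a, b) on (0.09, 0.41) = 0.41
~P = 1 − 0.94 = 0.06
~U = 1 − 0.09 = 0.91
~P | ~U = max(a, b) on (0.06, 0.91) = 0.91
(U | S) & (~P | ~U) = min(a, b) on (0.41, 0.91) = 0.41
S & U = min(a, b) on (0.41, 0.09) = 0.09
P & (S & U) = min(a, b) on (0.94, 0.09) = 0.09
((U | S) & (~P | ~U)) | (P & (S & U)) = max(a, b) on (0.41, 0.09) = 0.41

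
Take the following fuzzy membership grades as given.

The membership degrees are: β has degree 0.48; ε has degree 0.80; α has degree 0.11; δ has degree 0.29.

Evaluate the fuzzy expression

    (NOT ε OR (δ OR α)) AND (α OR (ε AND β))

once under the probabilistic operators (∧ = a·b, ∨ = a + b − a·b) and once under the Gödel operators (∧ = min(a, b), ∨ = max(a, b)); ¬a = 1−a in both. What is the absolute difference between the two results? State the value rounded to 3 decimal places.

Under probabilistic:
  NOT ε = 1 − 0.8000 = 0.2000
  δ OR α = a + b − a·b on (0.2900, 0.1100) = 0.3681
  NOT ε OR (δ OR α) = a + b − a·b on (0.2000, 0.3681) = 0.4945
  ε AND β = a·b on (0.8000, 0.4800) = 0.3840
  α OR (ε AND β) = a + b − a·b on (0.1100, 0.3840) = 0.4518
  (NOT ε OR (δ OR α)) AND (α OR (ε AND β)) = a·b on (0.4945, 0.4518) = 0.2234
  → value = 0.2234
Under Gödel:
  NOT ε = 1 − 0.80 = 0.20
  δ OR α = max(a, b) on (0.29, 0.11) = 0.29
  NOT ε OR (δ OR α) = max(a, b) on (0.20, 0.29) = 0.29
  ε AND β = min(a, b) on (0.80, 0.48) = 0.48
  α OR (ε AND β) = max(a, b) on (0.11, 0.48) = 0.48
  (NOT ε OR (δ OR α)) AND (α OR (ε AND β)) = min(a, b) on (0.29, 0.48) = 0.29
  → value = 0.2900
|0.2234 − 0.2900| = 0.067

0.067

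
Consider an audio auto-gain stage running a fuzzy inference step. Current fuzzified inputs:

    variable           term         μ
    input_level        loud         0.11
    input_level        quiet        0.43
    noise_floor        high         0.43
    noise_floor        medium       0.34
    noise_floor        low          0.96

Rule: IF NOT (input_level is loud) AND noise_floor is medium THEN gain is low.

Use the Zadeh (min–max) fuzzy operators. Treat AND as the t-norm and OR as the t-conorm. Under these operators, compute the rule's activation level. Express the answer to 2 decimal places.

firing strength: ¬loud=1−0.11=0.89, medium=0.34; AND[min(a, b)] → w = 0.34

0.34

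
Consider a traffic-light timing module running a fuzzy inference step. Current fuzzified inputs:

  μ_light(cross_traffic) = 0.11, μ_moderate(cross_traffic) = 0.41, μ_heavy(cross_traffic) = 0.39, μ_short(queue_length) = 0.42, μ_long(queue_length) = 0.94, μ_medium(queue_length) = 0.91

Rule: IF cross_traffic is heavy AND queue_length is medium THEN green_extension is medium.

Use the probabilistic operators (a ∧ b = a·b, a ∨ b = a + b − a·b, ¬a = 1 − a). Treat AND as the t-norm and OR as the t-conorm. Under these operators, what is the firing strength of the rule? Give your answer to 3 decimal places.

0.355

firing strength: heavy=0.39, medium=0.91; AND[a·b] → w = 0.3549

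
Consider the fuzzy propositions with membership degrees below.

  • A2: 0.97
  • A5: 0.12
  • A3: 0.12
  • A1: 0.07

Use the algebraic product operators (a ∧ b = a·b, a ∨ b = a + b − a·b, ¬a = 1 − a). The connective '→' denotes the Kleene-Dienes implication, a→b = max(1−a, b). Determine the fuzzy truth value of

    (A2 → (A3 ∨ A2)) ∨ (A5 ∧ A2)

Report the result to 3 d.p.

0.977

A3 ∨ A2 = a + b − a·b on (0.1200, 0.9700) = 0.9736
A2 → (A3 ∨ A2)  [Kleene-Dienes: max(1−a, b)] with a=0.9700, b=0.9736 → 0.9736
A5 ∧ A2 = a·b on (0.1200, 0.9700) = 0.1164
(A2 → (A3 ∨ A2)) ∨ (A5 ∧ A2) = a + b − a·b on (0.9736, 0.1164) = 0.9767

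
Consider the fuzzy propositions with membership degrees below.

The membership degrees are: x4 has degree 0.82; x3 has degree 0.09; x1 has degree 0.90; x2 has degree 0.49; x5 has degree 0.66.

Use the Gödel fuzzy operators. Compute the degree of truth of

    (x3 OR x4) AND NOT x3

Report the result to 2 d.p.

x3 OR x4 = max(a, b) on (0.09, 0.82) = 0.82
NOT x3 = 1 − 0.09 = 0.91
(x3 OR x4) AND NOT x3 = min(a, b) on (0.82, 0.91) = 0.82

0.82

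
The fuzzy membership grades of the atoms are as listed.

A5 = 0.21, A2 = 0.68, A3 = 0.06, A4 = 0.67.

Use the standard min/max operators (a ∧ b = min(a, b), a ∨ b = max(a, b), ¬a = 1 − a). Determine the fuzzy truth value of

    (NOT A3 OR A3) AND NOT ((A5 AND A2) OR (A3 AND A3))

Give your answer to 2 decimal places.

0.79

NOT A3 = 1 − 0.06 = 0.94
NOT A3 OR A3 = max(a, b) on (0.94, 0.06) = 0.94
A5 AND A2 = min(a, b) on (0.21, 0.68) = 0.21
A3 AND A3 = min(a, b) on (0.06, 0.06) = 0.06
(A5 AND A2) OR (A3 AND A3) = max(a, b) on (0.21, 0.06) = 0.21
NOT ((A5 AND A2) OR (A3 AND A3)) = 1 − 0.21 = 0.79
(NOT A3 OR A3) AND NOT ((A5 AND A2) OR (A3 AND A3)) = min(a, b) on (0.94, 0.79) = 0.79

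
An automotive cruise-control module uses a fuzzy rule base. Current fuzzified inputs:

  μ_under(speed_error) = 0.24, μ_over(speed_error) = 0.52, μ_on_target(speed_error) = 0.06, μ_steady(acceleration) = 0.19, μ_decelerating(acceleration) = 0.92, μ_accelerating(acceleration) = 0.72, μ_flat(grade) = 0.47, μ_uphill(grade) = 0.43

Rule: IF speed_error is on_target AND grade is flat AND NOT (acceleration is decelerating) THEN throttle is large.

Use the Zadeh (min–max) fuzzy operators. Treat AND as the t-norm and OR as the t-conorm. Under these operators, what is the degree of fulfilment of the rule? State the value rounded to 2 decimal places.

firing strength: on_target=0.06, flat=0.47, ¬decelerating=1−0.92=0.08; AND[min(a, b)] → w = 0.06

0.06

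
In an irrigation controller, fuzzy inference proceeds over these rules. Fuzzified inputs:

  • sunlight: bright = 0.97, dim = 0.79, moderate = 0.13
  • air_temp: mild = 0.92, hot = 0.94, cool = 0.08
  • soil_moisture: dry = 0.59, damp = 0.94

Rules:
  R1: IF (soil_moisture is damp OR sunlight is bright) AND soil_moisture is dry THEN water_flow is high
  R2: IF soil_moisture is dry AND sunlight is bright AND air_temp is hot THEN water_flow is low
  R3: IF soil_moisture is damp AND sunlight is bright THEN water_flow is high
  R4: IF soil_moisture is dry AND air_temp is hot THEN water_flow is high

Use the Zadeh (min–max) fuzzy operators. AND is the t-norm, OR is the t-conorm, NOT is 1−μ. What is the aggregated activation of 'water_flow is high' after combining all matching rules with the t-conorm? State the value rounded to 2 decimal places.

0.94

R1: (damp=0.94 OR bright=0.97) = 0.97; AND[min(a, b)] with dry=0.59 → w = 0.59
R2: dry=0.59, bright=0.97, hot=0.94; AND[min(a, b)] → w = 0.59
R3: damp=0.94, bright=0.97; AND[min(a, b)] → w = 0.94
R4: dry=0.59, hot=0.94; AND[min(a, b)] → w = 0.59
Rules with consequent 'high': {R1, R3, R4} → strengths 0.59, 0.94, 0.59
Aggregate via t-conorm [max(a, b)]: 0.94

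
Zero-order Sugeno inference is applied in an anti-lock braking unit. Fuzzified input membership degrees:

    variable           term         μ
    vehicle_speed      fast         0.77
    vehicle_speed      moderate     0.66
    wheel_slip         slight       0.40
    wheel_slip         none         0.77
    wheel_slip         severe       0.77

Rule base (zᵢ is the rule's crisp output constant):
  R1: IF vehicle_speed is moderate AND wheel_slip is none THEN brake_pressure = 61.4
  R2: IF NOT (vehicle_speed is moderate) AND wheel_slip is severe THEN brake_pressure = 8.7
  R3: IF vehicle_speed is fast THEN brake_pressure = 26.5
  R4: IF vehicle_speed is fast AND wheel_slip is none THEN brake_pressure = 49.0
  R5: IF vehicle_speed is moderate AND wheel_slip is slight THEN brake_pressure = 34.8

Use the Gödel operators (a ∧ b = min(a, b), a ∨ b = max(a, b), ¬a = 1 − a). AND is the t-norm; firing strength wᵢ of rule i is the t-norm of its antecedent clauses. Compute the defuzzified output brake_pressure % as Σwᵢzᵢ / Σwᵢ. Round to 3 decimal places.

39.298

R1 (z=61.4): moderate=0.66, none=0.77; AND[min(a, b)] → w = 0.66
R2 (z=8.7): ¬moderate=1−0.66=0.34, severe=0.77; AND[min(a, b)] → w = 0.34
R3 (z=26.5): fast=0.77 → w = 0.77
R4 (z=49.0): fast=0.77, none=0.77; AND[min(a, b)] → w = 0.77
R5 (z=34.8): moderate=0.66, slight=0.40; AND[min(a, b)] → w = 0.40
Weighted average = (0.66·61.4 + 0.34·8.7 + 0.77·26.5 + 0.77·49.0 + 0.40·34.8) / (0.66 + 0.34 + 0.77 + 0.77 + 0.40)
  = 115.5370 / 2.9400 = 39.298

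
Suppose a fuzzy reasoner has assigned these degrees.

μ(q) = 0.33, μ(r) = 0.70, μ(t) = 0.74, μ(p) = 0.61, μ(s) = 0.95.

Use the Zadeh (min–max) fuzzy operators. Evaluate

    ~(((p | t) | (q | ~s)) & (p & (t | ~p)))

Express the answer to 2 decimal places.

0.39

p | t = max(a, b) on (0.61, 0.74) = 0.74
~s = 1 − 0.95 = 0.05
q | ~s = max(a, b) on (0.33, 0.05) = 0.33
(p | t) | (q | ~s) = max(a, b) on (0.74, 0.33) = 0.74
~p = 1 − 0.61 = 0.39
t | ~p = max(a, b) on (0.74, 0.39) = 0.74
p & (t | ~p) = min(a, b) on (0.61, 0.74) = 0.61
((p | t) | (q | ~s)) & (p & (t | ~p)) = min(a, b) on (0.74, 0.61) = 0.61
~(((p | t) | (q | ~s)) & (p & (t | ~p))) = 1 − 0.61 = 0.39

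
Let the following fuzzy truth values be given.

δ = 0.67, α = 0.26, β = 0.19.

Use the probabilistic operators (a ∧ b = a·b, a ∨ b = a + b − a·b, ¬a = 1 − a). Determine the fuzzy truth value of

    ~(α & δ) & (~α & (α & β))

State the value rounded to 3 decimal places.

0.030

α & δ = a·b on (0.2600, 0.6700) = 0.1742
~(α & δ) = 1 − 0.1742 = 0.8258
~α = 1 − 0.2600 = 0.7400
α & β = a·b on (0.2600, 0.1900) = 0.0494
~α & (α & β) = a·b on (0.7400, 0.0494) = 0.0366
~(α & δ) & (~α & (α & β)) = a·b on (0.8258, 0.0366) = 0.0302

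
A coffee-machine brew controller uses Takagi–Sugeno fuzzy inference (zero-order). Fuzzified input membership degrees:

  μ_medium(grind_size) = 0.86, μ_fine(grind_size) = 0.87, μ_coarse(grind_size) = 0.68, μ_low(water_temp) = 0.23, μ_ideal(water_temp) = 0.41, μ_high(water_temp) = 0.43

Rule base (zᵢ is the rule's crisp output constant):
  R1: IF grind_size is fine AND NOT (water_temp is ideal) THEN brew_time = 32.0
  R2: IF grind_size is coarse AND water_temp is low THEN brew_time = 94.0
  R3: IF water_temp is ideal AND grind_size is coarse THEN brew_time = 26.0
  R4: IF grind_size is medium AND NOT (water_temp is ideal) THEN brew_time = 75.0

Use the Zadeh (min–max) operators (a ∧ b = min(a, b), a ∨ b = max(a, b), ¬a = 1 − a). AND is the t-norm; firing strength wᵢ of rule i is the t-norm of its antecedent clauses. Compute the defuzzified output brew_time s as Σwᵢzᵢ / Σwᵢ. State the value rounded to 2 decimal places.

52.42

R1 (z=32.0): fine=0.87, ¬ideal=1−0.41=0.59; AND[min(a, b)] → w = 0.59
R2 (z=94.0): coarse=0.68, low=0.23; AND[min(a, b)] → w = 0.23
R3 (z=26.0): ideal=0.41, coarse=0.68; AND[min(a, b)] → w = 0.41
R4 (z=75.0): medium=0.86, ¬ideal=1−0.41=0.59; AND[min(a, b)] → w = 0.59
Weighted average = (0.59·32.0 + 0.23·94.0 + 0.41·26.0 + 0.59·75.0) / (0.59 + 0.23 + 0.41 + 0.59)
  = 95.4100 / 1.8200 = 52.42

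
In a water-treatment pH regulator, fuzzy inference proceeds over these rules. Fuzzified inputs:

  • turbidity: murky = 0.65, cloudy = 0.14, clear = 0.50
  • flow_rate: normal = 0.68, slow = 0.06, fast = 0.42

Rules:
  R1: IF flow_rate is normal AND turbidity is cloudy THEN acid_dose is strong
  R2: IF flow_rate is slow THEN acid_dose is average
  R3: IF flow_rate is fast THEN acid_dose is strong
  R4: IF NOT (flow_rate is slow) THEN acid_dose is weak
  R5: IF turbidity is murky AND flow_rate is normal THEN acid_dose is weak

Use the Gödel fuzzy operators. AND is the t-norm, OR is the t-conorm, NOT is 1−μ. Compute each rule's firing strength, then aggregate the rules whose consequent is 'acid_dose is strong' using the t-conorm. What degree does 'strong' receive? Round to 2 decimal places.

R1: normal=0.68, cloudy=0.14; AND[min(a, b)] → w = 0.14
R2: slow=0.06 → w = 0.06
R3: fast=0.42 → w = 0.42
R4: ¬slow=1−0.06=0.94 → w = 0.94
R5: murky=0.65, normal=0.68; AND[min(a, b)] → w = 0.65
Rules with consequent 'strong': {R1, R3} → strengths 0.14, 0.42
Aggregate via t-conorm [max(a, b)]: 0.42

0.42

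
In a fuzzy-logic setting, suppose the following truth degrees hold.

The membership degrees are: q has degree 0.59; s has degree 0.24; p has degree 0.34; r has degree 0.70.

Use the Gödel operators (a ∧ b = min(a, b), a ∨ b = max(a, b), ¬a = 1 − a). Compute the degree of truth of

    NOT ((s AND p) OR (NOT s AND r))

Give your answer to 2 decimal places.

s AND p = min(a, b) on (0.24, 0.34) = 0.24
NOT s = 1 − 0.24 = 0.76
NOT s AND r = min(a, b) on (0.76, 0.70) = 0.70
(s AND p) OR (NOT s AND r) = max(a, b) on (0.24, 0.70) = 0.70
NOT ((s AND p) OR (NOT s AND r)) = 1 − 0.70 = 0.30

0.30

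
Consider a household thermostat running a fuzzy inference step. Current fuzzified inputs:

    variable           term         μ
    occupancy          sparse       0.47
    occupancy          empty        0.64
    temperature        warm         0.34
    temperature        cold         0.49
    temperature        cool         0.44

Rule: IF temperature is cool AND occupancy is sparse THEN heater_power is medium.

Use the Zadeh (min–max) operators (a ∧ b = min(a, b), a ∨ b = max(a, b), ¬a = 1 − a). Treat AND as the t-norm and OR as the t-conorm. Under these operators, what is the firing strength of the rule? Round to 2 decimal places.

0.44

firing strength: cool=0.44, sparse=0.47; AND[min(a, b)] → w = 0.44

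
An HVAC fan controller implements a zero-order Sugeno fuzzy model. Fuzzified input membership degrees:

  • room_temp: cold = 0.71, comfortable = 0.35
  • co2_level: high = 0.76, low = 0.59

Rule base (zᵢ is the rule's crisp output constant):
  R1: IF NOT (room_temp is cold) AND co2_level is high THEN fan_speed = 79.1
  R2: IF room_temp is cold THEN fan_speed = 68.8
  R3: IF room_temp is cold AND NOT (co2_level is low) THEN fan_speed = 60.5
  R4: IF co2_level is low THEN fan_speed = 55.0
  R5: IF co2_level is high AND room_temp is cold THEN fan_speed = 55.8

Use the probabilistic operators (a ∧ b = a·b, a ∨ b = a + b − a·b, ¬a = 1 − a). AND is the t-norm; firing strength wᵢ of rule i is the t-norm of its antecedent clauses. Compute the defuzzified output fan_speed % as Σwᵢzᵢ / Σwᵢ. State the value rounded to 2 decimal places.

R1 (z=79.1): ¬cold=1−0.71=0.29, high=0.76; AND[a·b] → w = 0.2204
R2 (z=68.8): cold=0.71 → w = 0.7100
R3 (z=60.5): cold=0.71, ¬low=1−0.59=0.41; AND[a·b] → w = 0.2911
R4 (z=55.0): low=0.59 → w = 0.5900
R5 (z=55.8): high=0.76, cold=0.71; AND[a·b] → w = 0.5396
Weighted average = (0.2204·79.1 + 0.7100·68.8 + 0.2911·60.5 + 0.5900·55.0 + 0.5396·55.8) / (0.2204 + 0.7100 + 0.2911 + 0.5900 + 0.5396)
  = 146.4529 / 2.3511 = 62.29

62.29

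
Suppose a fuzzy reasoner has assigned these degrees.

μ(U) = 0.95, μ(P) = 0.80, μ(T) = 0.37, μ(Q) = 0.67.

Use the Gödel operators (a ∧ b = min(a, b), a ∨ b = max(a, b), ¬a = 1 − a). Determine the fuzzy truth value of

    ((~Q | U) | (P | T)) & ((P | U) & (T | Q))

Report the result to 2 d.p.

0.67

~Q = 1 − 0.67 = 0.33
~Q | U = max(a, b) on (0.33, 0.95) = 0.95
P | T = max(a, b) on (0.80, 0.37) = 0.80
(~Q | U) | (P | T) = max(a, b) on (0.95, 0.80) = 0.95
P | U = max(a, b) on (0.80, 0.95) = 0.95
T | Q = max(a, b) on (0.37, 0.67) = 0.67
(P | U) & (T | Q) = min(a, b) on (0.95, 0.67) = 0.67
((~Q | U) | (P | T)) & ((P | U) & (T | Q)) = min(a, b) on (0.95, 0.67) = 0.67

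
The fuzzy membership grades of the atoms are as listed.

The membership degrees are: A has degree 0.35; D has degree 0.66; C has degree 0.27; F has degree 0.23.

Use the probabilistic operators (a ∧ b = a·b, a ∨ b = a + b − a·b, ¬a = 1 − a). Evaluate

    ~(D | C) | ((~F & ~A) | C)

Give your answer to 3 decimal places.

D | C = a + b − a·b on (0.6600, 0.2700) = 0.7518
~(D | C) = 1 − 0.7518 = 0.2482
~F = 1 − 0.2300 = 0.7700
~A = 1 − 0.3500 = 0.6500
~F & ~A = a·b on (0.7700, 0.6500) = 0.5005
(~F & ~A) | C = a + b − a·b on (0.5005, 0.2700) = 0.6354
~(D | C) | ((~F & ~A) | C) = a + b − a·b on (0.2482, 0.6354) = 0.7259

0.726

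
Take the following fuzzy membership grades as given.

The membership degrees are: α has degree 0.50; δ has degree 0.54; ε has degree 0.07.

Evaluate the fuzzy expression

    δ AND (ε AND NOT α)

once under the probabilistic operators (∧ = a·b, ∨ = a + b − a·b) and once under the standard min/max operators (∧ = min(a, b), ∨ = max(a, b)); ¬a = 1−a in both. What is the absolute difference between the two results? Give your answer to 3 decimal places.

0.051

Under probabilistic:
  NOT α = 1 − 0.5000 = 0.5000
  ε AND NOT α = a·b on (0.0700, 0.5000) = 0.0350
  δ AND (ε AND NOT α) = a·b on (0.5400, 0.0350) = 0.0189
  → value = 0.0189
Under standard min/max:
  NOT α = 1 − 0.50 = 0.50
  ε AND NOT α = min(a, b) on (0.07, 0.50) = 0.07
  δ AND (ε AND NOT α) = min(a, b) on (0.54, 0.07) = 0.07
  → value = 0.0700
|0.0189 − 0.0700| = 0.051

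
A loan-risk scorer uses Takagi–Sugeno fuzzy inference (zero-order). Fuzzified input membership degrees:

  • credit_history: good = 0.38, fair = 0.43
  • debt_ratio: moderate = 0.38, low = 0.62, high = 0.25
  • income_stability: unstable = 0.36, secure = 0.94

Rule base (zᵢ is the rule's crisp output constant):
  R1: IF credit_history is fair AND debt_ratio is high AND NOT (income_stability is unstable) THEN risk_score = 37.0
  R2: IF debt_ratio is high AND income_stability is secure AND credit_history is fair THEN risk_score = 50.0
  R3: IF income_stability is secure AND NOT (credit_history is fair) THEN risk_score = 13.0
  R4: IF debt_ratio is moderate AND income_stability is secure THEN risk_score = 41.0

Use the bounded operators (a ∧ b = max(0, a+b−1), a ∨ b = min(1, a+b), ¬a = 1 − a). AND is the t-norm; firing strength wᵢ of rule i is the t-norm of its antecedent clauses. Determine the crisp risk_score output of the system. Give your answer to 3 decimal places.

R1 (z=37.0): fair=0.43, high=0.25, ¬unstable=1−0.36=0.64; AND[max(0, a+b−1)] → w = 0.00
R2 (z=50.0): high=0.25, secure=0.94, fair=0.43; AND[max(0, a+b−1)] → w = 0.00
R3 (z=13.0): secure=0.94, ¬fair=1−0.43=0.57; AND[max(0, a+b−1)] → w = 0.51
R4 (z=41.0): moderate=0.38, secure=0.94; AND[max(0, a+b−1)] → w = 0.32
Weighted average = (0.00·37.0 + 0.00·50.0 + 0.51·13.0 + 0.32·41.0) / (0.00 + 0.00 + 0.51 + 0.32)
  = 19.7500 / 0.8300 = 23.795

23.795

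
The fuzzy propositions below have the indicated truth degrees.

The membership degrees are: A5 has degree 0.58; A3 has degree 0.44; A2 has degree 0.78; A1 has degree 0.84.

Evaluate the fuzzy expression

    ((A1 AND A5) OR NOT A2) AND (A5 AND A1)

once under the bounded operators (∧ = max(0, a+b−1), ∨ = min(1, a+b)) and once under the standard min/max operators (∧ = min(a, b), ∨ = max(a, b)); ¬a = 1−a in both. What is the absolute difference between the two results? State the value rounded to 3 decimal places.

0.520

Under bounded:
  A1 AND A5 = max(0, a+b−1) on (0.84, 0.58) = 0.42
  NOT A2 = 1 − 0.78 = 0.22
  (A1 AND A5) OR NOT A2 = min(1, a+b) on (0.42, 0.22) = 0.64
  A5 AND A1 = max(0, a+b−1) on (0.58, 0.84) = 0.42
  ((A1 AND A5) OR NOT A2) AND (A5 AND A1) = max(0, a+b−1) on (0.64, 0.42) = 0.06
  → value = 0.0600
Under standard min/max:
  A1 AND A5 = min(a, b) on (0.84, 0.58) = 0.58
  NOT A2 = 1 − 0.78 = 0.22
  (A1 AND A5) OR NOT A2 = max(a, b) on (0.58, 0.22) = 0.58
  A5 AND A1 = min(a, b) on (0.58, 0.84) = 0.58
  ((A1 AND A5) OR NOT A2) AND (A5 AND A1) = min(a, b) on (0.58, 0.58) = 0.58
  → value = 0.5800
|0.0600 − 0.5800| = 0.520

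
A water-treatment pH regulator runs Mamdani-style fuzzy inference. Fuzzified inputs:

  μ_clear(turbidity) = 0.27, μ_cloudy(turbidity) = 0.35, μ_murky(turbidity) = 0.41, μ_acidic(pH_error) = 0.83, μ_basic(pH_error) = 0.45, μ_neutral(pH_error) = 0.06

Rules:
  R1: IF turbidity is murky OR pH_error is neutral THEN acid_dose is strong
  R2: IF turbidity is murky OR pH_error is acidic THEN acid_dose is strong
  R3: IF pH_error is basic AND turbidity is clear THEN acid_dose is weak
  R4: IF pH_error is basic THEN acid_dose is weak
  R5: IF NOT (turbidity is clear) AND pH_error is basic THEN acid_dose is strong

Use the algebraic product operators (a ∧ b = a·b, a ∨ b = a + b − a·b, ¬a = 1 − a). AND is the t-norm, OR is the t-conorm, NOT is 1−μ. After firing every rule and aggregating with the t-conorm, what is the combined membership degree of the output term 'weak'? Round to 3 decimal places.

R1: murky=0.41, neutral=0.06; OR[a + b − a·b] → w = 0.4454
R2: murky=0.41, acidic=0.83; OR[a + b − a·b] → w = 0.8997
R3: basic=0.45, clear=0.27; AND[a·b] → w = 0.1215
R4: basic=0.45 → w = 0.4500
R5: ¬clear=1−0.27=0.73, basic=0.45; AND[a·b] → w = 0.3285
Rules with consequent 'weak': {R3, R4} → strengths 0.1215, 0.4500
Aggregate via t-conorm [a + b − a·b]: 0.5168

0.517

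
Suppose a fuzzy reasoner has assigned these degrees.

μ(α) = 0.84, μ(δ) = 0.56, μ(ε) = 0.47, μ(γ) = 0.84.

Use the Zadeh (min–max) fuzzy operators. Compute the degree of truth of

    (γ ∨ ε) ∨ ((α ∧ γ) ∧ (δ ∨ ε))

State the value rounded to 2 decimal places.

0.84

γ ∨ ε = max(a, b) on (0.84, 0.47) = 0.84
α ∧ γ = min(a, b) on (0.84, 0.84) = 0.84
δ ∨ ε = max(a, b) on (0.56, 0.47) = 0.56
(α ∧ γ) ∧ (δ ∨ ε) = min(a, b) on (0.84, 0.56) = 0.56
(γ ∨ ε) ∨ ((α ∧ γ) ∧ (δ ∨ ε)) = max(a, b) on (0.84, 0.56) = 0.84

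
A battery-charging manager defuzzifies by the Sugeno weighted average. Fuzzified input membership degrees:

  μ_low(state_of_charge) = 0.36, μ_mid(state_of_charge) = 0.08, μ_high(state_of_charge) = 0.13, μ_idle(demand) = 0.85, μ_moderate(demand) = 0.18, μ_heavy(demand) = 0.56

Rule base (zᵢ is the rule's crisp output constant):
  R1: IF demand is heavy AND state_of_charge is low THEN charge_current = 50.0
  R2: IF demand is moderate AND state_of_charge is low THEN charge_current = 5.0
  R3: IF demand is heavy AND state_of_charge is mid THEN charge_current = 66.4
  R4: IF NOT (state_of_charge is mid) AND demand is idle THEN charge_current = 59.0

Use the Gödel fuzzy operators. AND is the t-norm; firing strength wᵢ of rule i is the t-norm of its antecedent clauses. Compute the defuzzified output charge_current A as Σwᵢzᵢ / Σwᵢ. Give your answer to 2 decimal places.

50.59

R1 (z=50.0): heavy=0.56, low=0.36; AND[min(a, b)] → w = 0.36
R2 (z=5.0): moderate=0.18, low=0.36; AND[min(a, b)] → w = 0.18
R3 (z=66.4): heavy=0.56, mid=0.08; AND[min(a, b)] → w = 0.08
R4 (z=59.0): ¬mid=1−0.08=0.92, idle=0.85; AND[min(a, b)] → w = 0.85
Weighted average = (0.36·50.0 + 0.18·5.0 + 0.08·66.4 + 0.85·59.0) / (0.36 + 0.18 + 0.08 + 0.85)
  = 74.3620 / 1.4700 = 50.59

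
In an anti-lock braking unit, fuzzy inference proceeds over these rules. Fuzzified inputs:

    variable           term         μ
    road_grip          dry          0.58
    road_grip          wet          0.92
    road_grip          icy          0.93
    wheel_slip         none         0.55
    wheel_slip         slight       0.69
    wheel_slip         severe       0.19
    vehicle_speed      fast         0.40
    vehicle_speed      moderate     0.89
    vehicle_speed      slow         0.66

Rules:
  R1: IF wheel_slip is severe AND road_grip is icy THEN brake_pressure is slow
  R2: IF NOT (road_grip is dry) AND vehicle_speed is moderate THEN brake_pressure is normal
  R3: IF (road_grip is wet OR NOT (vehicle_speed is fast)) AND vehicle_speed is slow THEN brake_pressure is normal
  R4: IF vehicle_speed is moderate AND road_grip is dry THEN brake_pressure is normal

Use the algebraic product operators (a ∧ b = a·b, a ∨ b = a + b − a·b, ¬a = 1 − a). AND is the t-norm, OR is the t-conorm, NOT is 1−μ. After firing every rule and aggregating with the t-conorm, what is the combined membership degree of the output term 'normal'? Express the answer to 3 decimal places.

0.891

R1: severe=0.19, icy=0.93; AND[a·b] → w = 0.1767
R2: ¬dry=1−0.58=0.42, moderate=0.89; AND[a·b] → w = 0.3738
R3: (wet=0.92 OR ¬fast=1−0.40=0.60) = 0.9680; AND[a·b] with slow=0.66 → w = 0.6389
R4: moderate=0.89, dry=0.58; AND[a·b] → w = 0.5162
Rules with consequent 'normal': {R2, R3, R4} → strengths 0.3738, 0.6389, 0.5162
Aggregate via t-conorm [a + b − a·b]: 0.8906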